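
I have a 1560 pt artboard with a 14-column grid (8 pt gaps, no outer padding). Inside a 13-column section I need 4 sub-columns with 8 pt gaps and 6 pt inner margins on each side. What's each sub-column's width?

14 columns + 13 gaps: 14c + 13·8 = 1560.
14c = 1560 − 104 = 1456, so c = 104 pt.
13-column span = 13·104 + 12·8 = 1448 pt.
Inner content = 1448 − 2·6 = 1436 pt.
Subtracting 3 gaps of 8 leaves 1412 for 4 columns, so d = 353 pt.

353 pt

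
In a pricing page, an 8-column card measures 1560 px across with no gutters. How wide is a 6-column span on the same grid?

8c = 1560 → c = 195 px.
With no gutters, 6 columns span 6·195 = 1170 px.

1170 px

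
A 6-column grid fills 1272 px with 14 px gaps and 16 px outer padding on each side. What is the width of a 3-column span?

Content width = 1272 − 2·16 = 1240 px.
6c + 5·14 = 1240 → 6c = 1170 → c = 195 px.
3-column span = 3·195 + 2·14 = 613 px.

613 px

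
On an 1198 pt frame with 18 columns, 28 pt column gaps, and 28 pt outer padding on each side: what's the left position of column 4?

223 pt

Content = 1198 − 2·28 = 1142 pt.
1142 − 17·28 = 666; ÷18 gives c = 37 pt.
Column 4 starts at margin + 3·(column + gutter) = 28 + 3·65 = 223 pt.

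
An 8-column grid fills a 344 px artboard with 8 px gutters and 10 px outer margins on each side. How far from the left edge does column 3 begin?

93 px

Take off 20 px of margins, leaving 324 px.
324 − 7·8 = 268; ÷8 gives c = 33.5 px.
Column 3 starts at margin + 2·(column + gutter) = 10 + 2·41.5 = 93 px.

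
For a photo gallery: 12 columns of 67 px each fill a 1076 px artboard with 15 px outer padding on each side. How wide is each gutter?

Subtract both margins: 1076 − 2·15 = 1046 px.
12 columns take 12·67 = 804 px; remaining 242 splits into 11 gutters.
g = 242 / 11 = 22 px.

22 px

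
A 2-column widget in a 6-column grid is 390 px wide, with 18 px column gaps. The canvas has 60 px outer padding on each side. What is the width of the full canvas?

390 − 1·18 = 372; ÷2 gives c = 186 px.
Adding margins, columns and gutters: 120 + 1116 + 90 = 1326 px.

1326 px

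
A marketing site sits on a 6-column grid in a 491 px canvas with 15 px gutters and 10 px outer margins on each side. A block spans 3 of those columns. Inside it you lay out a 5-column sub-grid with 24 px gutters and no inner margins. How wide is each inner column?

Take off 20 px of margins, leaving 471 px.
6 columns + 5 gutters: 6c + 5·15 = 471.
6c = 471 − 75 = 396, so c = 66 px.
3-column span = 3·66 + 2·15 = 228 px.
Subtracting 4 gutters of 24 leaves 132 for 5 columns, so d = 26.4 px.

26.4 px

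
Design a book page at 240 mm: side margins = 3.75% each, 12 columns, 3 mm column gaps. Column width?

15.75 mm

240 × (1 − 2·3.75%) = 240 × 92.5% = 222 mm for the columns.
12 columns + 11 column gaps: 12c + 11·3 = 222.
12c = 222 − 33 = 189, so c = 15.75 mm.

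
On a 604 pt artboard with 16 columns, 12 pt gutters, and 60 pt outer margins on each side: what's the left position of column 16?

525 pt

Inside the margins: 604 − 120 = 484 pt.
16 columns + 15 gutters: 16c + 15·12 = 484.
16c = 484 − 180 = 304, so c = 19 pt.
Column 16 starts at margin + 15·(column + gutter) = 60 + 15·31 = 525 pt.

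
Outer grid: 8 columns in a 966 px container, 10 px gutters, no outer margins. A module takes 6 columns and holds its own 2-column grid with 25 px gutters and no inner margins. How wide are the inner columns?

348.5 px

966 − 7·10 = 896; ÷8 gives c = 112 px.
6-column span = 6·112 + 5·10 = 722 px.
Subtracting 1 gutter of 25 leaves 697 for 2 columns, so d = 348.5 px.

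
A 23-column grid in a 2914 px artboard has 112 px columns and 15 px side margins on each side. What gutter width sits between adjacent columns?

14 px

Take off 30 px of margins, leaving 2884 px.
23·112 + 22g = 2884 → 22g = 308 → g = 14 px.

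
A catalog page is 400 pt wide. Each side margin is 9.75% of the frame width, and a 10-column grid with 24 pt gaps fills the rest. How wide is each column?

10.6 pt

400 × (1 − 2·9.75%) = 400 × 80.5% = 322 pt for the columns.
10 columns + 9 gaps: 10c + 9·24 = 322.
10c = 322 − 216 = 106, so c = 10.6 pt.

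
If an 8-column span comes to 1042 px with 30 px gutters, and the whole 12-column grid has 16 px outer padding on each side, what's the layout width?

1610 px

8 columns + 7 gutters: 8c + 7·30 = 1042.
8c = 1042 − 210 = 832, so c = 104 px.
Total width: 2·16 + 12·104 + 11·30 = 1610 px.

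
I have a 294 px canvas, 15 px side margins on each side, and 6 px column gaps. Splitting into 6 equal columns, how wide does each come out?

Take off 30 px of margins, leaving 264 px.
6 columns + 5 column gaps: 6c + 5·6 = 264.
6c = 264 − 30 = 234, so c = 39 px.

39 px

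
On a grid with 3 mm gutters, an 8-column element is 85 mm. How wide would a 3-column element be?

8 columns + 7 gutters: 8c + 7·3 = 85.
8c = 85 − 21 = 64, so c = 8 mm.
3-column span = 3·8 + 2·3 = 30 mm.

30 mm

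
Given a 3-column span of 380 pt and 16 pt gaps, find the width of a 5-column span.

3 columns + 2 gaps: 3c + 2·16 = 380.
3c = 380 − 32 = 348, so c = 116 pt.
5 columns plus 4 gaps: 580 + 64 = 644 pt.

644 pt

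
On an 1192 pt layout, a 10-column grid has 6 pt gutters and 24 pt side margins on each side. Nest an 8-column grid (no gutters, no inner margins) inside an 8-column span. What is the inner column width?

Take off 48 pt of margins, leaving 1144 pt.
10 columns + 9 gutters: 10c + 9·6 = 1144.
10c = 1144 − 54 = 1090, so c = 109 pt.
8-column span = 8·109 + 7·6 = 914 pt.
914 / 8 = 114.25 pt per column.

114.25 pt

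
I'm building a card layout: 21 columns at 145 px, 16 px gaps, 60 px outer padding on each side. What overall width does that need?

Canvas = 2·60 + 21·145 + 20·16 = 120 + 3045 + 320 = 3485 px.

3485 px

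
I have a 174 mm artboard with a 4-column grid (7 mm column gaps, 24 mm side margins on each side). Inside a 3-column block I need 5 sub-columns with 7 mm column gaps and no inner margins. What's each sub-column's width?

12.95 mm

Inside the margins: 174 − 48 = 126 mm.
Subtracting 3 column gaps of 7 leaves 105 for 4 columns, so c = 26.25 mm.
Span of 3: 3·26.25 + 2·7 = 78.75 + 14 = 92.75 mm.
5d + 4·7 = 92.75 → 5d = 64.75 → d = 12.95 mm.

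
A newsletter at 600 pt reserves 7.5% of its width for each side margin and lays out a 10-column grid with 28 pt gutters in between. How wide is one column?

Each margin = 7.5% of 600 = 45 pt; content = 600 − 2·45 = 510 pt.
10c + 9·28 = 510 → 10c = 258 → c = 25.8 pt.

25.8 pt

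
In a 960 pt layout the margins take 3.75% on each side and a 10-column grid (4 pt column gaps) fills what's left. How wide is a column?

85.2 pt

Margins: 3.75% × 960 = 36 pt each, so content = 960 − 72 = 888 pt.
888 − 9·4 = 852; ÷10 gives c = 85.2 pt.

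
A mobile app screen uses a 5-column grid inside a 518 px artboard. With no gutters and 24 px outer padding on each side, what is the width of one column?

94 px

Take off 48 px of margins, leaving 470 px.
470 / 5 = 94 px per column.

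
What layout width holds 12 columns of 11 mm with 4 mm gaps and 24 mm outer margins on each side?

224 mm

Total width: 2·24 + 12·11 + 11·4 = 224 mm.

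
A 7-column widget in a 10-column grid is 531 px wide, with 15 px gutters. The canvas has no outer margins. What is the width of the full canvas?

7 columns + 6 gutters: 7c + 6·15 = 531.
7c = 531 − 90 = 441, so c = 63 px.
Summing: 630 + 135 = 765 px.

765 px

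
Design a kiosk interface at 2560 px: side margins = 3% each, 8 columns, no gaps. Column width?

300.8 px

2560 × (1 − 2·3%) = 2560 × 94% = 2406.4 px for the columns.
8c = 2406.4 → c = 300.8 px.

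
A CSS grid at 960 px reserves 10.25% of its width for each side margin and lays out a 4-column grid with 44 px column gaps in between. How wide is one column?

960 × (1 − 2·10.25%) = 960 × 79.5% = 763.2 px for the columns.
Subtracting 3 column gaps of 44 leaves 631.2 for 4 columns, so c = 157.8 px.

157.8 px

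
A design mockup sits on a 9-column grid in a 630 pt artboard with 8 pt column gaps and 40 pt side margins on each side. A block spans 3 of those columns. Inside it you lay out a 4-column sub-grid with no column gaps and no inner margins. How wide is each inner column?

44.5 pt

Inside the margins: 630 − 80 = 550 pt.
Subtracting 8 column gaps of 8 leaves 486 for 9 columns, so c = 54 pt.
Span of 3: 3·54 + 2·8 = 162 + 16 = 178 pt.
178 / 4 = 44.5 pt per column.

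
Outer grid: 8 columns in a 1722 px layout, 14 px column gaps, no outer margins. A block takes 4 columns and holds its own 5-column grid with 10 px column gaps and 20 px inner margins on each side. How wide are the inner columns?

154.8 px

8c + 7·14 = 1722 → 8c = 1624 → c = 203 px.
4 columns plus 3 column gaps: 812 + 42 = 854 px.
Inner content = 854 − 2·20 = 814 px.
814 − 4·10 = 774; ÷5 gives d = 154.8 px.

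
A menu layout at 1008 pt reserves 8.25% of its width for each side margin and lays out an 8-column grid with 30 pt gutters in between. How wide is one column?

78.96 pt

1008 × (1 − 2·8.25%) = 1008 × 83.5% = 841.68 pt for the columns.
Subtracting 7 gutters of 30 leaves 631.68 for 8 columns, so c = 78.96 pt.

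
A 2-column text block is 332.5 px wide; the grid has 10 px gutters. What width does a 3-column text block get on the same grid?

2 columns + 1 gutter: 2c + 1·10 = 332.5.
2c = 332.5 − 10 = 322.5, so c = 161.25 px.
Span of 3: 3·161.25 + 2·10 = 483.75 + 20 = 503.75 px.

503.75 px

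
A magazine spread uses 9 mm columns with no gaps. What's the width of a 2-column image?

18 mm

With no gaps, 2 columns span 2·9 = 18 mm.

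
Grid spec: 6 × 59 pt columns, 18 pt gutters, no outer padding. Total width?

444 pt

Summing: 354 + 90 = 444 pt.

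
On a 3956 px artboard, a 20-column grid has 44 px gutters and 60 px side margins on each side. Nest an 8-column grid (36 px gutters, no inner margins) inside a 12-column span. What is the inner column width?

Inside the margins: 3956 − 120 = 3836 px.
20 columns + 19 gutters: 20c + 19·44 = 3836.
20c = 3836 − 836 = 3000, so c = 150 px.
12-column span = 12·150 + 11·44 = 2284 px.
8d + 7·36 = 2284 → 8d = 2032 → d = 254 px.

254 px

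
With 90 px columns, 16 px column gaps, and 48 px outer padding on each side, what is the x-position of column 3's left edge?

Each column+gutter stride is 106 px; 2 of them past the 48 px margin is 48 + 212 = 260 px.

260 px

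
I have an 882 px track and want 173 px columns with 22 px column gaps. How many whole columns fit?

4 columns

k columns need k·173 + (k−1)·22 = k·195 − 22.
k·195 − 22 ≤ 882 → k ≤ 904 / 195 ≈ 4.64, so k = 4.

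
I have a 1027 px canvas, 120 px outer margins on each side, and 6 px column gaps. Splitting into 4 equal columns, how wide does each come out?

192.25 px

Take off 240 px of margins, leaving 787 px.
4 columns + 3 column gaps: 4c + 3·6 = 787.
4c = 787 − 18 = 769, so c = 192.25 px.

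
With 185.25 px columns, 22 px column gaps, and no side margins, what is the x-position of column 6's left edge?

Before column 6: 5 columns + 5 column gaps.
Offset = 5·(185.25 + 22) = 5·207.25 = 1036.25 px.

1036.25 px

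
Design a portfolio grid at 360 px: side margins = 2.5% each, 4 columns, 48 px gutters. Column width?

Margins: 2.5% × 360 = 9 px each, so content = 360 − 18 = 342 px.
4c + 3·48 = 342 → 4c = 198 → c = 49.5 px.

49.5 px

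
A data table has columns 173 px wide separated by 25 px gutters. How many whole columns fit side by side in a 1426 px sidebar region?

k columns need k·173 + (k−1)·25 = k·198 − 25.
k·198 − 25 ≤ 1426 → k ≤ 1451 / 198 ≈ 7.33, so k = 7.

7 columns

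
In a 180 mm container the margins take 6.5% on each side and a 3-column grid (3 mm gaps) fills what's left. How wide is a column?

Margins: 6.5% × 180 = 11.7 mm each, so content = 180 − 23.4 = 156.6 mm.
156.6 − 2·3 = 150.6; ÷3 gives c = 50.2 mm.

50.2 mm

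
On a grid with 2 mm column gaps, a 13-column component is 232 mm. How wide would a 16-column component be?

13c + 12·2 = 232 → 13c = 208 → c = 16 mm.
16 columns plus 15 column gaps: 256 + 30 = 286 mm.

286 mm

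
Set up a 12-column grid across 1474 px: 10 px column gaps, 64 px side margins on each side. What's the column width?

Content width = 1474 − 2·64 = 1346 px.
Subtracting 11 column gaps of 10 leaves 1236 for 12 columns, so c = 103 px.

103 px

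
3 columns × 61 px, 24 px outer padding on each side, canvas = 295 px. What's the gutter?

32 px

Inside the margins: 295 − 48 = 247 px.
3 columns take 3·61 = 183 px; remaining 64 splits into 2 gutters.
g = 64 / 2 = 32 px.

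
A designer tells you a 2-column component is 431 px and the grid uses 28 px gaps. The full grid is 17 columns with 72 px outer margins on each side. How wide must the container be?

4017.5 px

2 columns + 1 gap: 2c + 1·28 = 431.
2c = 431 − 28 = 403, so c = 201.5 px.
Container = 2·72 + 17·201.5 + 16·28 = 144 + 3425.5 + 448 = 4017.5 px.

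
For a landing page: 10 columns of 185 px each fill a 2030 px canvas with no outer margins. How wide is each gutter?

10 columns take 10·185 = 1850 px; remaining 180 splits into 9 gutters.
g = 180 / 9 = 20 px.

20 px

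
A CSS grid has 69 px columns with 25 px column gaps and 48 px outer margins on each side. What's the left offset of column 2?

Column 2 starts at margin + 1·(column + gutter) = 48 + 1·94 = 142 px.

142 px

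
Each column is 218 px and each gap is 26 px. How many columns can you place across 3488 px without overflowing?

14 columns

k columns need k·218 + (k−1)·26 = k·244 − 26.
k·244 − 26 ≤ 3488 → k ≤ 3514 / 244 ≈ 14.40, so k = 14.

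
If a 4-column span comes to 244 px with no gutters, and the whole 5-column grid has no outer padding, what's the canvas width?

With no gutters, each column is 244/4 = 61 px.
Summing: 305 = 305 px.

305 px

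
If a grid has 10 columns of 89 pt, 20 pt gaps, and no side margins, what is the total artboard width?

Summing: 890 + 180 = 1070 pt.

1070 pt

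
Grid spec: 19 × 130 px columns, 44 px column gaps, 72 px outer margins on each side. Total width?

Adding margins, columns and gutters: 144 + 2470 + 792 = 3406 px.

3406 px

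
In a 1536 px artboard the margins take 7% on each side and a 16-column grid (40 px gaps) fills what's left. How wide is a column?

45.06 px

1536 × (1 − 2·7%) = 1536 × 86% = 1320.96 px for the columns.
Subtracting 15 gaps of 40 leaves 720.96 for 16 columns, so c = 45.06 px.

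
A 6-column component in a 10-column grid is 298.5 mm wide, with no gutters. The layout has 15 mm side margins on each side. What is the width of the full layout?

298.5 / 6 = 49.75 mm per column.
Summing: 30 + 497.5 = 527.5 mm.

527.5 mm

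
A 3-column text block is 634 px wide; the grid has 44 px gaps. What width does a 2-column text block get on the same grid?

634 − 2·44 = 546; ÷3 gives c = 182 px.
2 columns plus 1 gap: 364 + 44 = 408 px.

408 px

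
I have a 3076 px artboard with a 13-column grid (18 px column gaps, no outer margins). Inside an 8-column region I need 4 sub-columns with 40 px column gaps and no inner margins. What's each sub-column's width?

441.5 px

13c + 12·18 = 3076 → 13c = 2860 → c = 220 px.
8 columns plus 7 column gaps: 1760 + 126 = 1886 px.
1886 − 3·40 = 1766; ÷4 gives d = 441.5 px.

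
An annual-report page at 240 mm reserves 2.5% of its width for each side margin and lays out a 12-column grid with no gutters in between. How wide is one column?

19 mm

Each margin = 2.5% of 240 = 6 mm; content = 240 − 2·6 = 228 mm.
228 / 12 = 19 mm per column.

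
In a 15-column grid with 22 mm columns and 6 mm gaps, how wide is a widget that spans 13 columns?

Span of 13: 13·22 + 12·6 = 286 + 72 = 358 mm.

358 mm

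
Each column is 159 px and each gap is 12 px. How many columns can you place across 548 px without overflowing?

3 columns

Each extra column adds 159 + 12 = 171 px.
(548 + 12) / 171 = 3.27, so 3 columns fit.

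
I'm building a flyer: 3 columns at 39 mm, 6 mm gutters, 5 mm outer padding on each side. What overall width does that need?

139 mm

Layout = 2·5 + 3·39 + 2·6 = 10 + 117 + 12 = 139 mm.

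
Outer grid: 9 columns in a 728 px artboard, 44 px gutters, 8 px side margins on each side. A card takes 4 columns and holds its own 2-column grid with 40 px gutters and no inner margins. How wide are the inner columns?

Inside the margins: 728 − 16 = 712 px.
9c + 8·44 = 712 → 9c = 360 → c = 40 px.
4 columns plus 3 gutters: 160 + 132 = 292 px.
2 columns + 1 gutter: 2d + 1·40 = 292.
2d = 292 − 40 = 252, so d = 126 px.

126 px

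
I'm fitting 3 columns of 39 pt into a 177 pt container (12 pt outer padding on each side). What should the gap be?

18 pt

Take off 24 pt of margins, leaving 153 pt.
Columns use 117 pt, leaving 36 pt across 2 gaps = 18 pt each.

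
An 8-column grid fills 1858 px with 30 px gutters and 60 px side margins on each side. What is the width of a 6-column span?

1296 px

Subtract both margins: 1858 − 2·60 = 1738 px.
1738 − 7·30 = 1528; ÷8 gives c = 191 px.
6-column span = 6·191 + 5·30 = 1296 px.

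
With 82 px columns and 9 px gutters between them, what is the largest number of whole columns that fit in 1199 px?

13 columns

k columns need k·82 + (k−1)·9 = k·91 − 9.
k·91 − 9 ≤ 1199 → k ≤ 1208 / 91 ≈ 13.27, so k = 13.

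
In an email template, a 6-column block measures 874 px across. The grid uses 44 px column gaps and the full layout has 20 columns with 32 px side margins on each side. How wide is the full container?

3080 px

874 − 5·44 = 654; ÷6 gives c = 109 px.
Adding margins, columns and gutters: 64 + 2180 + 836 = 3080 px.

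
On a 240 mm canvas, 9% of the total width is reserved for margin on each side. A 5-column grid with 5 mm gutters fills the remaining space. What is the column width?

240 × (1 − 2·9%) = 240 × 82% = 196.8 mm for the columns.
Subtracting 4 gutters of 5 leaves 176.8 for 5 columns, so c = 35.36 mm.

35.36 mm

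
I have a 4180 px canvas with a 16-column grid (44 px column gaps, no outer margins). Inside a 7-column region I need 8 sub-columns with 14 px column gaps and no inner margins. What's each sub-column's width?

16c + 15·44 = 4180 → 16c = 3520 → c = 220 px.
7-column span = 7·220 + 6·44 = 1804 px.
Subtracting 7 column gaps of 14 leaves 1706 for 8 columns, so d = 213.25 px.

213.25 px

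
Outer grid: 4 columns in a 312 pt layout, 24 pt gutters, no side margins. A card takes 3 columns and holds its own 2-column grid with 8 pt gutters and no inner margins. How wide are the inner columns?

4 columns + 3 gutters: 4c + 3·24 = 312.
4c = 312 − 72 = 240, so c = 60 pt.
3-column span = 3·60 + 2·24 = 228 pt.
228 − 1·8 = 220; ÷2 gives d = 110 pt.

110 pt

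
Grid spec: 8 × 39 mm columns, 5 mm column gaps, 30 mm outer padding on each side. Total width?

407 mm

Adding margins, columns and gutters: 60 + 312 + 35 = 407 mm.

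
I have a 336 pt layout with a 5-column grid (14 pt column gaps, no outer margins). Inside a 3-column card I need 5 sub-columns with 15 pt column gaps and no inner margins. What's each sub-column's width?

336 − 4·14 = 280; ÷5 gives c = 56 pt.
Span of 3: 3·56 + 2·14 = 168 + 28 = 196 pt.
5d + 4·15 = 196 → 5d = 136 → d = 27.2 pt.

27.2 pt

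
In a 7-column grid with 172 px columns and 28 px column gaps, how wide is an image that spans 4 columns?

4 columns plus 3 column gaps: 688 + 84 = 772 px.

772 px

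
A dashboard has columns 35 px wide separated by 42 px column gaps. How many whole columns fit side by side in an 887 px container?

12 columns

12 columns: 12·35 + 11·42 = 882 px ≤ 887.
13 columns: 959 px > 887. So 12.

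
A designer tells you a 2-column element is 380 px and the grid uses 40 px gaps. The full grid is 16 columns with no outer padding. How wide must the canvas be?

3320 px

2 columns + 1 gap: 2c + 1·40 = 380.
2c = 380 − 40 = 340, so c = 170 px.
Canvas = 16·170 + 15·40 = 2720 + 600 = 3320 px.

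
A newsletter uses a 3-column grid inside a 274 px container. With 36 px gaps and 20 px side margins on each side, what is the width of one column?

54 px

Inside the margins: 274 − 40 = 234 px.
3c + 2·36 = 234 → 3c = 162 → c = 54 px.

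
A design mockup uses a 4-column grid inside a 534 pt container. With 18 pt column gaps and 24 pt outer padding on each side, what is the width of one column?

108 pt

Inside the margins: 534 − 48 = 486 pt.
486 − 3·18 = 432; ÷4 gives c = 108 pt.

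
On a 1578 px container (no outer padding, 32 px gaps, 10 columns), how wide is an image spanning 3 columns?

451 px

10c + 9·32 = 1578 → 10c = 1290 → c = 129 px.
3-column span = 3·129 + 2·32 = 451 px.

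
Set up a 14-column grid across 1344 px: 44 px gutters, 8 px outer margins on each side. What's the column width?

Subtract both margins: 1344 − 2·8 = 1328 px.
Subtracting 13 gutters of 44 leaves 756 for 14 columns, so c = 54 px.

54 px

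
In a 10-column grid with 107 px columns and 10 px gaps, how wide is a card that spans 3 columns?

341 px

3-column span = 3·107 + 2·10 = 341 px.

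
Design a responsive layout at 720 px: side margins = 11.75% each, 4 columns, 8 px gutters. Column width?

Margins: 11.75% × 720 = 84.6 px each, so content = 720 − 169.2 = 550.8 px.
4 columns + 3 gutters: 4c + 3·8 = 550.8.
4c = 550.8 − 24 = 526.8, so c = 131.7 px.

131.7 px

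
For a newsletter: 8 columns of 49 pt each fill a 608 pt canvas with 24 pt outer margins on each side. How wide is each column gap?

Subtract both margins: 608 − 2·24 = 560 pt.
8 columns take 8·49 = 392 pt; remaining 168 splits into 7 column gaps.
g = 168 / 7 = 24 pt.

24 pt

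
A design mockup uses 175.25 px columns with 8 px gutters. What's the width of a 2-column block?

2-column span = 2·175.25 + 1·8 = 358.5 px.

358.5 px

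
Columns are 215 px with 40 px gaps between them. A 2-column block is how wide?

2 columns plus 1 gap: 430 + 40 = 470 px.

470 px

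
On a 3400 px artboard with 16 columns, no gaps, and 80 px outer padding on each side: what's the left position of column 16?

Subtract both margins: 3400 − 2·80 = 3240 px.
16c = 3240 → c = 202.5 px.
Column 16 starts at margin + 15·(column + gutter) = 80 + 15·202.5 = 3117.5 px.

3117.5 px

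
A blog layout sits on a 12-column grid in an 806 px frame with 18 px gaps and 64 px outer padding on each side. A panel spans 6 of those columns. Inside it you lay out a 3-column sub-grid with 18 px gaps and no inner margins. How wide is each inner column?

Inside the margins: 806 − 128 = 678 px.
678 − 11·18 = 480; ÷12 gives c = 40 px.
Span of 6: 6·40 + 5·18 = 240 + 90 = 330 px.
330 − 2·18 = 294; ÷3 gives d = 98 px.

98 px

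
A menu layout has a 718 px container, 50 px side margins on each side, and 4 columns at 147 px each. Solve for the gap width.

10 px

Content width = 718 − 2·50 = 618 px.
4 columns take 4·147 = 588 px; remaining 30 splits into 3 gaps.
g = 30 / 3 = 10 px.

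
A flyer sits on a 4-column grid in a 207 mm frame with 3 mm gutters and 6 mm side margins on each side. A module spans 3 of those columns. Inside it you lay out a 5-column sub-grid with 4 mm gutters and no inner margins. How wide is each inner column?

Inside the margins: 207 − 12 = 195 mm.
4c + 3·3 = 195 → 4c = 186 → c = 46.5 mm.
Span of 3: 3·46.5 + 2·3 = 139.5 + 6 = 145.5 mm.
5d + 4·4 = 145.5 → 5d = 129.5 → d = 25.9 mm.

25.9 mm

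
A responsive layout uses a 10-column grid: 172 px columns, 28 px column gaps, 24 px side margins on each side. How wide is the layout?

2020 px

Adding margins, columns and gutters: 48 + 1720 + 252 = 2020 px.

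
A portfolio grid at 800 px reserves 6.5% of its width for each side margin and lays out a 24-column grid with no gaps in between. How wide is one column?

29 px

800 × (1 − 2·6.5%) = 800 × 87% = 696 px for the columns.
24c = 696 → c = 29 px.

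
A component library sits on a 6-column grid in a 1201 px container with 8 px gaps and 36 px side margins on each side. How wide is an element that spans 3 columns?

Take off 72 px of margins, leaving 1129 px.
6 columns + 5 gaps: 6c + 5·8 = 1129.
6c = 1129 − 40 = 1089, so c = 181.5 px.
Span of 3: 3·181.5 + 2·8 = 544.5 + 16 = 560.5 px.

560.5 px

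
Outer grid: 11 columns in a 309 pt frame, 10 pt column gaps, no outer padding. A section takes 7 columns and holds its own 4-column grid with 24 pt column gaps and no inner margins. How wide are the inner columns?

309 − 10·10 = 209; ÷11 gives c = 19 pt.
7 columns plus 6 column gaps: 133 + 60 = 193 pt.
4d + 3·24 = 193 → 4d = 121 → d = 30.25 pt.

30.25 pt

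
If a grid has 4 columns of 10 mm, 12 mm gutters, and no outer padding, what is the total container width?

Container = 4·10 + 3·12 = 40 + 36 = 76 mm.

76 mm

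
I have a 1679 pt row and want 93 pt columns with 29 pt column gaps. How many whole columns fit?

Each extra column adds 93 + 29 = 122 pt.
(1679 + 29) / 122 = 14.00, so 14 columns fit.

14 columns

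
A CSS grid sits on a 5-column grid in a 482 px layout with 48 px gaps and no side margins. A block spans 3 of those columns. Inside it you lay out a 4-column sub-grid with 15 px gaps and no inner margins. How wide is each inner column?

482 − 4·48 = 290; ÷5 gives c = 58 px.
3 columns plus 2 gaps: 174 + 96 = 270 px.
4d + 3·15 = 270 → 4d = 225 → d = 56.25 px.

56.25 px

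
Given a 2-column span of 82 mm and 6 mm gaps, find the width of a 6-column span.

258 mm

82 − 1·6 = 76; ÷2 gives c = 38 mm.
Span of 6: 6·38 + 5·6 = 228 + 30 = 258 mm.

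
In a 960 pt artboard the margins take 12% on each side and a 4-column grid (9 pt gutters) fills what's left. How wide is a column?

175.65 pt

Each margin = 12% of 960 = 115.2 pt; content = 960 − 2·115.2 = 729.6 pt.
Subtracting 3 gutters of 9 leaves 702.6 for 4 columns, so c = 175.65 pt.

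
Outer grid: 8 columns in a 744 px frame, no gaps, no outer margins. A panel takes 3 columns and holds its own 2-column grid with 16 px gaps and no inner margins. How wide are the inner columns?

131.5 px

With no gaps, each column is 744/8 = 93 px.
With no gaps, 3 columns span 3·93 = 279 px.
279 − 1·16 = 263; ÷2 gives d = 131.5 px.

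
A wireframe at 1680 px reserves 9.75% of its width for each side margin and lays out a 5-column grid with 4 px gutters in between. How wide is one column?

267.28 px

Margins: 9.75% × 1680 = 163.8 px each, so content = 1680 − 327.6 = 1352.4 px.
5c + 4·4 = 1352.4 → 5c = 1336.4 → c = 267.28 px.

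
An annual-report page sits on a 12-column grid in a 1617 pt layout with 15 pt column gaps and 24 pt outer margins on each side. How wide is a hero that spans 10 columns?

1305 pt

Inside the margins: 1617 − 48 = 1569 pt.
12 columns + 11 column gaps: 12c + 11·15 = 1569.
12c = 1569 − 165 = 1404, so c = 117 pt.
10-column span = 10·117 + 9·15 = 1305 pt.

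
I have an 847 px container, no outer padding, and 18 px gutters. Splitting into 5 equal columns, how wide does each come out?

155 px

847 − 4·18 = 775; ÷5 gives c = 155 px.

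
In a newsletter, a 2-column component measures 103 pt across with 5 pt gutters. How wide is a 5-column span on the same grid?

265 pt

103 − 1·5 = 98; ÷2 gives c = 49 pt.
Span of 5: 5·49 + 4·5 = 245 + 20 = 265 pt.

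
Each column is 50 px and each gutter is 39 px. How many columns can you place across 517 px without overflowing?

6 columns

6 columns: 6·50 + 5·39 = 495 px ≤ 517.
7 columns: 584 px > 517. So 6.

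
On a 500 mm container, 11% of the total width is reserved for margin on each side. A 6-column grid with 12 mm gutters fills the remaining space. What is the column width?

Each margin = 11% of 500 = 55 mm; content = 500 − 2·55 = 390 mm.
390 − 5·12 = 330; ÷6 gives c = 55 mm.

55 mm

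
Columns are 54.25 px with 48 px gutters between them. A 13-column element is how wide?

1281.25 px

13-column span = 13·54.25 + 12·48 = 1281.25 px.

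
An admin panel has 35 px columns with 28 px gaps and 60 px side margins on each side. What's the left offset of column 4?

Each column+gutter stride is 63 px; 3 of them past the 60 px margin is 60 + 189 = 249 px.

249 px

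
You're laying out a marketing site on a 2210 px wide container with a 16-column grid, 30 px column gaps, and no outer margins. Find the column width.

110 px

Subtracting 15 column gaps of 30 leaves 1760 for 16 columns, so c = 110 px.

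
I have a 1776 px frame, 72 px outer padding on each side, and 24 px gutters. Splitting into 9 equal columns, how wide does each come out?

160 px

Content width = 1776 − 2·72 = 1632 px.
Subtracting 8 gutters of 24 leaves 1440 for 9 columns, so c = 160 px.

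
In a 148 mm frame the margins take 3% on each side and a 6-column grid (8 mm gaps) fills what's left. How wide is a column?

Each margin = 3% of 148 = 4.44 mm; content = 148 − 2·4.44 = 139.12 mm.
139.12 − 5·8 = 99.12; ÷6 gives c = 16.52 mm.

16.52 mm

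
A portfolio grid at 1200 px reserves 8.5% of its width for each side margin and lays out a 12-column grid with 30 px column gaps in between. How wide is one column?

55.5 px

1200 × (1 − 2·8.5%) = 1200 × 83% = 996 px for the columns.
Subtracting 11 column gaps of 30 leaves 666 for 12 columns, so c = 55.5 px.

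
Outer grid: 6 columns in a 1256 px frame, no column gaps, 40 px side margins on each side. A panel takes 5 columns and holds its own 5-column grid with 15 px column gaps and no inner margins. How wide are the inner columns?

184 px

Inside the margins: 1256 − 80 = 1176 px.
6c = 1176 → c = 196 px.
With no column gaps, 5 columns span 5·196 = 980 px.
5 columns + 4 column gaps: 5d + 4·15 = 980.
5d = 980 − 60 = 920, so d = 184 px.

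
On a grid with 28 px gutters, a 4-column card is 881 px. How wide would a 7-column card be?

1562.75 px

Subtracting 3 gutters of 28 leaves 797 for 4 columns, so c = 199.25 px.
7-column span = 7·199.25 + 6·28 = 1562.75 px.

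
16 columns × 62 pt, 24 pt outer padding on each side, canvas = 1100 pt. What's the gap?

4 pt

Subtract both margins: 1100 − 2·24 = 1052 pt.
16 columns take 16·62 = 992 pt; remaining 60 splits into 15 gaps.
g = 60 / 15 = 4 pt.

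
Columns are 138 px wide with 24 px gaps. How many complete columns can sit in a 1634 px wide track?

Each extra column adds 138 + 24 = 162 px.
(1634 + 24) / 162 = 10.23, so 10 columns fit.

10 columns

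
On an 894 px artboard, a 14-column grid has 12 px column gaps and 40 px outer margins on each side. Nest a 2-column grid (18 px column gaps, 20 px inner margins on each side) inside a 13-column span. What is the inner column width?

Subtract both margins: 894 − 2·40 = 814 px.
Subtracting 13 column gaps of 12 leaves 658 for 14 columns, so c = 47 px.
Span of 13: 13·47 + 12·12 = 611 + 144 = 755 px.
Inner content = 755 − 2·20 = 715 px.
2 columns + 1 column gap: 2d + 1·18 = 715.
2d = 715 − 18 = 697, so d = 348.5 px.

348.5 px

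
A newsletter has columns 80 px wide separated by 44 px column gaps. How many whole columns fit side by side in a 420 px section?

Each extra column adds 80 + 44 = 124 px.
(420 + 44) / 124 = 3.74, so 3 columns fit.

3 columns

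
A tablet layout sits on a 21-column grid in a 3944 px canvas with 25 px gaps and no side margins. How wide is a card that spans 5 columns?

920 px

21c + 20·25 = 3944 → 21c = 3444 → c = 164 px.
Span of 5: 5·164 + 4·25 = 820 + 100 = 920 px.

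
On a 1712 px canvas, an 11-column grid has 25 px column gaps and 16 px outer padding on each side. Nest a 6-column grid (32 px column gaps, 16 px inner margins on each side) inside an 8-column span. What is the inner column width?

Subtract both margins: 1712 − 2·16 = 1680 px.
Subtracting 10 column gaps of 25 leaves 1430 for 11 columns, so c = 130 px.
8 columns plus 7 column gaps: 1040 + 175 = 1215 px.
Inner content = 1215 − 2·16 = 1183 px.
Subtracting 5 column gaps of 32 leaves 1023 for 6 columns, so d = 170.5 px.

170.5 px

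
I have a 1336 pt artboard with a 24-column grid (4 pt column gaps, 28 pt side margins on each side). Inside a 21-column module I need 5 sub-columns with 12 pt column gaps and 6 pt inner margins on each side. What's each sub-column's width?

211.9 pt

Take off 56 pt of margins, leaving 1280 pt.
24c + 23·4 = 1280 → 24c = 1188 → c = 49.5 pt.
21-column span = 21·49.5 + 20·4 = 1119.5 pt.
Inner content = 1119.5 − 2·6 = 1107.5 pt.
1107.5 − 4·12 = 1059.5; ÷5 gives d = 211.9 pt.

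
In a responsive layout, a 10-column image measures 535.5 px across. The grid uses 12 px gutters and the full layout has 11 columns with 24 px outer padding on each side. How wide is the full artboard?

Subtracting 9 gutters of 12 leaves 427.5 for 10 columns, so c = 42.75 px.
Adding margins, columns and gutters: 48 + 470.25 + 120 = 638.25 px.

638.25 px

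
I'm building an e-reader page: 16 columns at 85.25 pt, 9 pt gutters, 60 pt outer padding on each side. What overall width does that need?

1619 pt

Total width: 2·60 + 16·85.25 + 15·9 = 1619 pt.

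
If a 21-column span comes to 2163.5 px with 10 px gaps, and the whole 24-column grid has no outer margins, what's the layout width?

2474 px

Subtracting 20 gaps of 10 leaves 1963.5 for 21 columns, so c = 93.5 px.
Layout = 24·93.5 + 23·10 = 2244 + 230 = 2474 px.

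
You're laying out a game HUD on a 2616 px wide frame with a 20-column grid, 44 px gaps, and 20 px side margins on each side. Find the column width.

87 px

Subtract both margins: 2616 − 2·20 = 2576 px.
20c + 19·44 = 2576 → 20c = 1740 → c = 87 px.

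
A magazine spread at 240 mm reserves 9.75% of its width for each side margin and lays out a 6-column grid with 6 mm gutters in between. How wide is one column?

240 × (1 − 2·9.75%) = 240 × 80.5% = 193.2 mm for the columns.
6c + 5·6 = 193.2 → 6c = 163.2 → c = 27.2 mm.

27.2 mm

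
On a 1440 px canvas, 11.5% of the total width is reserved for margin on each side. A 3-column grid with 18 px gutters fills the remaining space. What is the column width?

357.6 px

Each margin = 11.5% of 1440 = 165.6 px; content = 1440 − 2·165.6 = 1108.8 px.
1108.8 − 2·18 = 1072.8; ÷3 gives c = 357.6 px.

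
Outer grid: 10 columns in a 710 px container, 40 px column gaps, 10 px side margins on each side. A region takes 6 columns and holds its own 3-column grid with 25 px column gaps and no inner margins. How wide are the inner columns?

Take off 20 px of margins, leaving 690 px.
Subtracting 9 column gaps of 40 leaves 330 for 10 columns, so c = 33 px.
Span of 6: 6·33 + 5·40 = 198 + 200 = 398 px.
398 − 2·25 = 348; ÷3 gives d = 116 px.

116 px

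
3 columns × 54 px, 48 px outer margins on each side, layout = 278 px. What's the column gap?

10 px

Content width = 278 − 2·48 = 182 px.
3 columns take 3·54 = 162 px; remaining 20 splits into 2 column gaps.
g = 20 / 2 = 10 px.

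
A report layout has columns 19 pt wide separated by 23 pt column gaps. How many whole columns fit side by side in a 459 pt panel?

11 columns

11 columns: 11·19 + 10·23 = 439 pt ≤ 459.
12 columns: 481 pt > 459. So 11.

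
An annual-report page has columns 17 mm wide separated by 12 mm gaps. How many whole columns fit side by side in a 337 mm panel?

12 columns

12 columns: 12·17 + 11·12 = 336 mm ≤ 337.
13 columns: 365 mm > 337. So 12.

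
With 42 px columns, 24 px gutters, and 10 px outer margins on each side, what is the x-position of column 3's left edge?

142 px

Each column+gutter stride is 66 px; 2 of them past the 10 px margin is 10 + 132 = 142 px.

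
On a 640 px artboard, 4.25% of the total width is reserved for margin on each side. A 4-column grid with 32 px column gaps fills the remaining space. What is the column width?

Margins: 4.25% × 640 = 27.2 px each, so content = 640 − 54.4 = 585.6 px.
4c + 3·32 = 585.6 → 4c = 489.6 → c = 122.4 px.

122.4 px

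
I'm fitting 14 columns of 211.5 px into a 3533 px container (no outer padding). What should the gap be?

44 px

14 columns take 14·211.5 = 2961 px; remaining 572 splits into 13 gaps.
g = 572 / 13 = 44 px.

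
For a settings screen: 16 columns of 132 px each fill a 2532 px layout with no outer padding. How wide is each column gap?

28 px

Columns use 2112 px, leaving 420 px across 15 column gaps = 28 px each.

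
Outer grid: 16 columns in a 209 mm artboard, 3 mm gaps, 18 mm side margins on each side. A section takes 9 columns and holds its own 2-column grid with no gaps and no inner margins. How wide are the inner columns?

48 mm

Take off 36 mm of margins, leaving 173 mm.
16 columns + 15 gaps: 16c + 15·3 = 173.
16c = 173 − 45 = 128, so c = 8 mm.
Span of 9: 9·8 + 8·3 = 72 + 24 = 96 mm.
2d = 96 → d = 48 mm.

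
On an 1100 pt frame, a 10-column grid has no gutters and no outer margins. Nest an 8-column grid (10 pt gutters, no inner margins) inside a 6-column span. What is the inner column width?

73.75 pt

With no gutters, each column is 1100/10 = 110 pt.
6-column span = 6·110 = 660 pt.
8d + 7·10 = 660 → 8d = 590 → d = 73.75 pt.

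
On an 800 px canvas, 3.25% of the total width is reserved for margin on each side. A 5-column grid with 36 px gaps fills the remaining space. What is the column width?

Each margin = 3.25% of 800 = 26 px; content = 800 − 2·26 = 748 px.
748 − 4·36 = 604; ÷5 gives c = 120.8 px.

120.8 px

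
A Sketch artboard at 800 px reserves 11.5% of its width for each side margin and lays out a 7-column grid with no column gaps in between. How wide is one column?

800 × (1 − 2·11.5%) = 800 × 77% = 616 px for the columns.
7c = 616 → c = 88 px.

88 px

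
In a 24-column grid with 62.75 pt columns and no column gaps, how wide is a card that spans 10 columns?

With no column gaps, 10 columns span 10·62.75 = 627.5 pt.

627.5 pt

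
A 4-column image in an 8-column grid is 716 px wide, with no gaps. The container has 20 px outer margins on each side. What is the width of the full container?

1472 px

716 / 4 = 179 px per column.
Container = 2·20 + 8·179 = 40 + 1432 = 1472 px.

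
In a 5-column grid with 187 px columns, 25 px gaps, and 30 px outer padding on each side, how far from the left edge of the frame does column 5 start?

Column 5 starts at margin + 4·(column + gutter) = 30 + 4·212 = 878 px.

878 px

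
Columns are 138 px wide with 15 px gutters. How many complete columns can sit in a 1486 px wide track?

k columns need k·138 + (k−1)·15 = k·153 − 15.
k·153 − 15 ≤ 1486 → k ≤ 1501 / 153 ≈ 9.81, so k = 9.

9 columns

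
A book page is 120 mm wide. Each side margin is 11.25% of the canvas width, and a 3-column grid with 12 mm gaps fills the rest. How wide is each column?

Each margin = 11.25% of 120 = 13.5 mm; content = 120 − 2·13.5 = 93 mm.
Subtracting 2 gaps of 12 leaves 69 for 3 columns, so c = 23 mm.

23 mm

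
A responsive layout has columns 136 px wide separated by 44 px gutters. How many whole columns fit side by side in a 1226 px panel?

Each extra column adds 136 + 44 = 180 px.
(1226 + 44) / 180 = 7.06, so 7 columns fit.

7 columns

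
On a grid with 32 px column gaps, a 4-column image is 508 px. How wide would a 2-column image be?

4 columns + 3 column gaps: 4c + 3·32 = 508.
4c = 508 − 96 = 412, so c = 103 px.
Span of 2: 2·103 + 1·32 = 206 + 32 = 238 px.

238 px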